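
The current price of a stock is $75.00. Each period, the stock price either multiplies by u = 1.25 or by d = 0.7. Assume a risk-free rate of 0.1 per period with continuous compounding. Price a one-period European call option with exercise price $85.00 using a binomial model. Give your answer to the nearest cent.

Risk-neutral probability p = (e^0.1 − 0.7)/(1.25 − 0.7) = 0.4052/0.5500 = 0.7367
Terminal stock prices: S_u = 93.75, S_d = 52.5
Terminal payoffs (S − K): max(8.75, 0) = 8.75, max(-32.5, 0) = 0
Node 0 (S = 75): V_0 = e^(−0.1)·[0.7367·8.7500 + 0.2633·0.0000] = 5.8325

$5.83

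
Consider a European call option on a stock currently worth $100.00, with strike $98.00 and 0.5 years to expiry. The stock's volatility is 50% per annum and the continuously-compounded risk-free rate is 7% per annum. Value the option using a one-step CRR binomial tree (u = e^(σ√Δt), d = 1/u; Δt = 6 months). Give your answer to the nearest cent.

CRR parameters: u = e^(σ√Δt) = e^(0.5·√0.5) = 1.4241, d = 1/u = 0.7022
Per-period rate: rΔt = 0.07·0.5 = 0.035, so R = e^0.035 = 1.0356
Risk-neutral probability p = (e^0.035 − 0.7022)/(1.4241 − 0.7022) = 0.3334/0.7219 = 0.4619
Terminal stock prices: S_u = 142.4, S_d = 70.22
Terminal payoffs (S − K): max(44.41, 0) = 44.41, max(-27.78, 0) = 0
Node 0 (S = 100): V_0 = e^(−0.035)·[0.4619·44.4119 + 0.5381·0.0000] = 19.8066

$19.81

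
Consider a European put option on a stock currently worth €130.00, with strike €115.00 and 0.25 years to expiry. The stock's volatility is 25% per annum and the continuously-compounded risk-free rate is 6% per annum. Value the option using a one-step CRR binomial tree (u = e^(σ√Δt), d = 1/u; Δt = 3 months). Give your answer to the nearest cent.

CRR parameters: u = e^(σ√Δt) = e^(0.25·√0.25) = 1.1331, d = 1/u = 0.8825
Per-period rate: rΔt = 0.06·0.25 = 0.015, so R = e^0.015 = 1.0151
Risk-neutral probability p = (e^0.015 − 0.8825)/(1.1331 − 0.8825) = 0.1326/0.2507 = 0.5291
Terminal stock prices: S_u = 147.3, S_d = 114.7
Terminal payoffs (K − S): max(-32.31, 0) = 0, max(0.2754, 0) = 0.2754
Node 0 (S = 130): V_0 = e^(−0.015)·[0.5291·0.0000 + 0.4709·0.2754] = 0.1278

€0.13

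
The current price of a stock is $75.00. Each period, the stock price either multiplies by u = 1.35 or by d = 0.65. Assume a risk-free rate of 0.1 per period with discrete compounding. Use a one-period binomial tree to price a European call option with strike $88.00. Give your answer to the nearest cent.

Risk-neutral probability p = (1 + 0.1 − 0.65)/(1.35 − 0.65) = 0.4500/0.7000 = 0.6429
Terminal stock prices: S_u = 101.2, S_d = 48.75
Terminal payoffs (S − K): max(13.25, 0) = 13.25, max(-39.25, 0) = 0
Node 0 (S = 75): V_0 = 1/1.1·[0.6429·13.2500 + 0.3571·0.0000] = 7.7435

$7.74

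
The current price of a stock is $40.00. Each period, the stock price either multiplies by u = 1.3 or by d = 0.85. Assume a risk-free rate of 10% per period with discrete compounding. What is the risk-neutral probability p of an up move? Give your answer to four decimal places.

Risk-neutral probability p = (1 + 0.1 − 0.85)/(1.3 − 0.85) = 0.2500/0.4500 = 0.5556

p = 0.5556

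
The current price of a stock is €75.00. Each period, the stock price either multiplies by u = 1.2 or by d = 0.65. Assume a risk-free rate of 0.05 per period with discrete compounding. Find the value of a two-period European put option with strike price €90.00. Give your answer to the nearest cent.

Risk-neutral probability p = (1 + 0.05 − 0.65)/(1.2 − 0.65) = 0.4000/0.5500 = 0.7273
Terminal stock prices: S_uu = 108, S_ud = 58.5, S_dd = 31.69
Terminal payoffs (K − S): max(-18, 0) = 0, max(31.5, 0) = 31.5, max(58.31, 0) = 58.31
Node u (S = 90): V_u = 1/1.05·[0.7273·0.0000 + 0.2727·31.5000] = 8.1818
Node d (S = 48.75): V_d = 1/1.05·[0.7273·31.5000 + 0.2727·58.3125] = 36.9643
Node 0 (S = 75): V_0 = 1/1.05·[0.7273·8.1818 + 0.2727·36.9643] = 15.2682

€15.27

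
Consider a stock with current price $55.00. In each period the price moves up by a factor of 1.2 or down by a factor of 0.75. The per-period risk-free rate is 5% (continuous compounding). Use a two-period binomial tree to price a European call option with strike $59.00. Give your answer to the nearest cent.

$8.19

Risk-neutral probability p = (e^0.05 − 0.75)/(1.2 − 0.75) = 0.3013/0.4500 = 0.6695
Terminal stock prices: S_uu = 79.2, S_ud = 49.5, S_dd = 30.94
Terminal payoffs (S − K): max(20.2, 0) = 20.2, max(-9.5, 0) = 0, max(-28.06, 0) = 0
Node u (S = 66): V_u = e^(−0.05)·[0.6695·20.2000 + 0.3305·0.0000] = 12.8642
Node d (S = 41.25): V_d = e^(−0.05)·[0.6695·0.0000 + 0.3305·0.0000] = 0.0000
Node 0 (S = 55): V_0 = e^(−0.05)·[0.6695·12.8642 + 0.3305·0.0000] = 8.1924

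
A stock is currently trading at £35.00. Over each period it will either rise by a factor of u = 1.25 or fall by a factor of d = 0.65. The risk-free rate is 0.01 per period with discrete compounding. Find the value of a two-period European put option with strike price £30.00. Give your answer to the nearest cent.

£3.12

Risk-neutral probability p = (1 + 0.01 − 0.65)/(1.25 − 0.65) = 0.3600/0.6000 = 0.6000
Terminal stock prices: S_uu = 54.69, S_ud = 28.44, S_dd = 14.79
Terminal payoffs (K − S): max(-24.69, 0) = 0, max(1.562, 0) = 1.562, max(15.21, 0) = 15.21
Node u (S = 43.75): V_u = 1/1.01·[0.6000·0.0000 + 0.4000·1.5625] = 0.6188
Node d (S = 22.75): V_d = 1/1.01·[0.6000·1.5625 + 0.4000·15.2125] = 6.9530
Node 0 (S = 35): V_0 = 1/1.01·[0.6000·0.6188 + 0.4000·6.9530] = 3.1213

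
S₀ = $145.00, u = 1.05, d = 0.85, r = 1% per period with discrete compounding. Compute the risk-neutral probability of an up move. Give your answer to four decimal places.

Risk-neutral probability p = (1 + 0.01 − 0.85)/(1.05 − 0.85) = 0.1600/0.2000 = 0.8000

p = 0.8000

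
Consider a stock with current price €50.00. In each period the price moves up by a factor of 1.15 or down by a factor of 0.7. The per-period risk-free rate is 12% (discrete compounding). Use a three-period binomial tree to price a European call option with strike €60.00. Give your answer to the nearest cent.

Risk-neutral probability p = (1 + 0.12 − 0.7)/(1.15 − 0.7) = 0.4200/0.4500 = 0.9333
Terminal stock prices: S_uuu = 76.04, S_uud = 46.29, S_udd = 28.17, S_ddd = 17.15
Terminal payoffs (S − K): max(16.04, 0) = 16.04, max(-13.71, 0) = 0, max(-31.83, 0) = 0, max(-42.85, 0) = 0
Node uu (S = 66.12): V_uu = 1/1.12·[0.9333·16.0437 + 0.0667·0.0000] = 13.3698
Node ud (S = 40.25): V_ud = 1/1.12·[0.9333·0.0000 + 0.0667·0.0000] = 0.0000
Node dd (S = 24.5): V_dd = 1/1.12·[0.9333·0.0000 + 0.0667·0.0000] = 0.0000
Node u (S = 57.5): V_u = 1/1.12·[0.9333·13.3698 + 0.0667·0.0000] = 11.1415
Node d (S = 35): V_d = 1/1.12·[0.9333·0.0000 + 0.0667·0.0000] = 0.0000
Node 0 (S = 50): V_0 = 1/1.12·[0.9333·11.1415 + 0.0667·0.0000] = 9.2846

€9.28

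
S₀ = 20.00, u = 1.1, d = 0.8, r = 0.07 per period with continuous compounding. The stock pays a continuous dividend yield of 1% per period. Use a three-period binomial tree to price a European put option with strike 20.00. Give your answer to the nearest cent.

0.37

Per-period risk-free factor R = e^0.07 = 1.0725; dividend-adjusted growth = e^(0.07−0.01) = 1.0618.
Risk-neutral probability p = (1.0618 − 0.8)/(1.1 − 0.8) = 0.2618/0.3000 = 0.8728
Terminal stock prices: S_uuu = 26.62, S_uud = 19.36, S_udd = 14.08, S_ddd = 10.24
Terminal payoffs (K − S): max(-6.62, 0) = 0, max(0.64, 0) = 0.64, max(5.92, 0) = 5.92, max(9.76, 0) = 9.76
Node uu (S = 24.2): V_uu = e^(−0.07)·[0.8728·0.0000 + 0.1272·0.6400] = 0.0759
Node ud (S = 17.6): V_ud = e^(−0.07)·[0.8728·0.6400 + 0.1272·5.9200] = 1.2230
Node dd (S = 12.8): V_dd = e^(−0.07)·[0.8728·5.9200 + 0.1272·9.7600] = 5.9752
Node u (S = 22): V_u = e^(−0.07)·[0.8728·0.0759 + 0.1272·1.2230] = 0.2068
Node d (S = 16): V_d = e^(−0.07)·[0.8728·1.2230 + 0.1272·5.9752] = 1.7040
Node 0 (S = 20): V_0 = e^(−0.07)·[0.8728·0.2068 + 0.1272·1.7040] = 0.3704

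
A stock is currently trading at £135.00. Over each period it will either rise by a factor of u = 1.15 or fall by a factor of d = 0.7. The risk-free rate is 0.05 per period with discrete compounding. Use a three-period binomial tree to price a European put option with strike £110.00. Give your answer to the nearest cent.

£3.98

Risk-neutral probability p = (1 + 0.05 − 0.7)/(1.15 − 0.7) = 0.3500/0.4500 = 0.7778
Terminal stock prices: S_uuu = 205.3, S_uud = 125, S_udd = 76.07, S_ddd = 46.3
Terminal payoffs (K − S): max(-95.32, 0) = 0, max(-14.98, 0) = 0, max(33.93, 0) = 33.93, max(63.7, 0) = 63.7
Node uu (S = 178.5): V_uu = 1/1.05·[0.7778·0.0000 + 0.2222·0.0000] = 0.0000
Node ud (S = 108.7): V_ud = 1/1.05·[0.7778·0.0000 + 0.2222·33.9275] = 7.1804
Node dd (S = 66.15): V_dd = 1/1.05·[0.7778·33.9275 + 0.2222·63.6950] = 38.6119
Node u (S = 155.2): V_u = 1/1.05·[0.7778·0.0000 + 0.2222·7.1804] = 1.5197
Node d (S = 94.5): V_d = 1/1.05·[0.7778·7.1804 + 0.2222·38.6119] = 13.4907
Node 0 (S = 135): V_0 = 1/1.05·[0.7778·1.5197 + 0.2222·13.4907] = 3.9808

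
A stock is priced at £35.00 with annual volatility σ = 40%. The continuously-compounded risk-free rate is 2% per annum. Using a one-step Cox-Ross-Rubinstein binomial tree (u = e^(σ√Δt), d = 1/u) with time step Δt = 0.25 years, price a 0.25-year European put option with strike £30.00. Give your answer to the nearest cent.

£0.72

CRR parameters: u = e^(σ√Δt) = e^(0.4·√0.25) = 1.2214, d = 1/u = 0.8187
Per-period rate: rΔt = 0.02·0.25 = 0.005, so R = e^0.005 = 1.0050
Risk-neutral probability p = (e^0.005 − 0.8187)/(1.2214 − 0.8187) = 0.1863/0.4027 = 0.4626
Terminal stock prices: S_u = 42.75, S_d = 28.66
Terminal payoffs (K − S): max(-12.75, 0) = 0, max(1.344, 0) = 1.344
Node 0 (S = 35): V_0 = e^(−0.005)·[0.4626·0.0000 + 0.5374·1.3444] = 0.7189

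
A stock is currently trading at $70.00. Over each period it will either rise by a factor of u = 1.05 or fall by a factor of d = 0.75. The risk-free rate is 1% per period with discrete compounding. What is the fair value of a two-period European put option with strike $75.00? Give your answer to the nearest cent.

$5.12

Risk-neutral probability p = (1 + 0.01 − 0.75)/(1.05 − 0.75) = 0.2600/0.3000 = 0.8667
Terminal stock prices: S_uu = 77.17, S_ud = 55.12, S_dd = 39.38
Terminal payoffs (K − S): max(-2.175, 0) = 0, max(19.88, 0) = 19.88, max(35.62, 0) = 35.62
Node u (S = 73.5): V_u = 1/1.01·[0.8667·0.0000 + 0.1333·19.8750] = 2.6238
Node d (S = 52.5): V_d = 1/1.01·[0.8667·19.8750 + 0.1333·35.6250] = 21.7574
Node 0 (S = 70): V_0 = 1/1.01·[0.8667·2.6238 + 0.1333·21.7574] = 5.1237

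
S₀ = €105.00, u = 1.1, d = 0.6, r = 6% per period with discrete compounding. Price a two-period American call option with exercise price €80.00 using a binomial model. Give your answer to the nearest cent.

€35.44

Risk-neutral probability p = (1 + 0.06 − 0.6)/(1.1 − 0.6) = 0.4600/0.5000 = 0.9200
Terminal stock prices: S_uu = 127.1, S_ud = 69.3, S_dd = 37.8
Terminal payoffs (S − K): max(47.05, 0) = 47.05, max(-10.7, 0) = 0, max(-42.2, 0) = 0
Node u (S = 115.5): continuation = 1/1.06·[0.9200·47.0500 + 0.0800·0.0000] = 40.8358; exercise value = 35.5000 ≤ continuation, so V_u = 40.8358
Node d (S = 63): continuation = 1/1.06·[0.9200·0.0000 + 0.0800·0.0000] = 0.0000; exercise value = 0.0000 ≤ continuation, so V_d = 0.0000
Node 0 (S = 105): continuation = 1/1.06·[0.9200·40.8358 + 0.0800·0.0000] = 35.4424; exercise value = 25.0000 ≤ continuation, so V_0 = 35.4424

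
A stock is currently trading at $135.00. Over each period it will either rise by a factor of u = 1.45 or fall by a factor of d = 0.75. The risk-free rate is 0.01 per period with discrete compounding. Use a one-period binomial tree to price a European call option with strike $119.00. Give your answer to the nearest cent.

Risk-neutral probability p = (1 + 0.01 − 0.75)/(1.45 − 0.75) = 0.2600/0.7000 = 0.3714
Terminal stock prices: S_u = 195.8, S_d = 101.2
Terminal payoffs (S − K): max(76.75, 0) = 76.75, max(-17.75, 0) = 0
Node 0 (S = 135): V_0 = 1/1.01·[0.3714·76.7500 + 0.6286·0.0000] = 28.2249

$28.22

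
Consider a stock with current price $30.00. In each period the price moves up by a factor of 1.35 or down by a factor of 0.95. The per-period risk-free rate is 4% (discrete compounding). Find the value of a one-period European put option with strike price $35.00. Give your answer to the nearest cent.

$4.84

Risk-neutral probability p = (1 + 0.04 − 0.95)/(1.35 − 0.95) = 0.0900/0.4000 = 0.2250
Terminal stock prices: S_u = 40.5, S_d = 28.5
Terminal payoffs (K − S): max(-5.5, 0) = 0, max(6.5, 0) = 6.5
Node 0 (S = 30): V_0 = 1/1.04·[0.2250·0.0000 + 0.7750·6.5000] = 4.8437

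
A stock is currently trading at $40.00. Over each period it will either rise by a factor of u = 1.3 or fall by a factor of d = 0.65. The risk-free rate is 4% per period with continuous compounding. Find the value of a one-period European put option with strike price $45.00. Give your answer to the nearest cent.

Risk-neutral probability p = (e^0.04 − 0.65)/(1.3 − 0.65) = 0.3908/0.6500 = 0.6012
Terminal stock prices: S_u = 52, S_d = 26
Terminal payoffs (K − S): max(-7, 0) = 0, max(19, 0) = 19
Node 0 (S = 40): V_0 = e^(−0.04)·[0.6012·0.0000 + 0.3988·19.0000] = 7.2792

$7.28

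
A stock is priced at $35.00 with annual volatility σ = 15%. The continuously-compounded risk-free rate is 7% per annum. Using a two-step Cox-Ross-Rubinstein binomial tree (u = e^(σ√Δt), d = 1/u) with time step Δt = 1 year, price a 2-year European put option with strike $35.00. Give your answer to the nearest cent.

$0.69

CRR parameters: u = e^(σ√Δt) = e^(0.15·√1) = 1.1618, d = 1/u = 0.8607
Per-period rate: rΔt = 0.07·1 = 0.07, so R = e^0.07 = 1.0725
Risk-neutral probability p = (e^0.07 − 0.8607)/(1.1618 − 0.8607) = 0.2118/0.3011 = 0.7034
Terminal stock prices: S_uu = 47.25, S_ud = 35, S_dd = 25.93
Terminal payoffs (K − S): max(-12.25, 0) = 0, max(0, 0) = 0, max(9.071, 0) = 9.071
Node u (S = 40.66): V_u = e^(−0.07)·[0.7034·0.0000 + 0.2966·0.0000] = 0.0000
Node d (S = 30.12): V_d = e^(−0.07)·[0.7034·0.0000 + 0.2966·9.0714] = 2.5090
Node 0 (S = 35): V_0 = e^(−0.07)·[0.7034·0.0000 + 0.2966·2.5090] = 0.6940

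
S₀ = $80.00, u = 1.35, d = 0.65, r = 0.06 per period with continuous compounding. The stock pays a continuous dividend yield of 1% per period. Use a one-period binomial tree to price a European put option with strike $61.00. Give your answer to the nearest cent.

$3.62

Per-period risk-free factor R = e^0.06 = 1.0618; dividend-adjusted growth = e^(0.06−0.01) = 1.0513.
Risk-neutral probability p = (1.0513 − 0.65)/(1.35 − 0.65) = 0.4013/0.7000 = 0.5732
Terminal stock prices: S_u = 108, S_d = 52
Terminal payoffs (K − S): max(-47, 0) = 0, max(9, 0) = 9
Node 0 (S = 80): V_0 = e^(−0.06)·[0.5732·0.0000 + 0.4268·9.0000] = 3.6171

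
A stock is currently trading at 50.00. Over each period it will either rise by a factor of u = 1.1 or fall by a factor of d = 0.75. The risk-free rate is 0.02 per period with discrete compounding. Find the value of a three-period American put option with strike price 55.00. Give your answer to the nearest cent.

7.49

Risk-neutral probability p = (1 + 0.02 − 0.75)/(1.1 − 0.75) = 0.2700/0.3500 = 0.7714
Terminal stock prices: S_uuu = 66.55, S_uud = 45.38, S_udd = 30.94, S_ddd = 21.09
Terminal payoffs (K − S): max(-11.55, 0) = 0, max(9.625, 0) = 9.625, max(24.06, 0) = 24.06, max(33.91, 0) = 33.91
Node uu (S = 60.5): continuation = 1/1.02·[0.7714·0.0000 + 0.2286·9.6250] = 2.1569; exercise value = 0.0000 ≤ continuation, so V_uu = 2.1569
Node ud (S = 41.25): continuation = 1/1.02·[0.7714·9.6250 + 0.2286·24.0625] = 12.6716; exercise value = 13.7500 > continuation, so V_ud = 13.7500 (exercise)
Node dd (S = 28.12): continuation = 1/1.02·[0.7714·24.0625 + 0.2286·33.9062] = 25.7966; exercise value = 26.8750 > continuation, so V_dd = 26.8750 (exercise)
Node u (S = 55): continuation = 1/1.02·[0.7714·2.1569 + 0.2286·13.7500] = 4.7125; exercise value = 0.0000 ≤ continuation, so V_u = 4.7125
Node d (S = 37.5): continuation = 1/1.02·[0.7714·13.7500 + 0.2286·26.8750] = 16.4216; exercise value = 17.5000 > continuation, so V_d = 17.5000 (exercise)
Node 0 (S = 50): continuation = 1/1.02·[0.7714·4.7125 + 0.2286·17.5000] = 7.4856; exercise value = 5.0000 ≤ continuation, so V_0 = 7.4856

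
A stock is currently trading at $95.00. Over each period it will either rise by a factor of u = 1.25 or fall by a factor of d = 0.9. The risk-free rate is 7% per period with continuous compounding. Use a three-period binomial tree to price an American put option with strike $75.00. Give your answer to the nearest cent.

$0.61

Risk-neutral probability p = (e^0.07 − 0.9)/(1.25 − 0.9) = 0.1725/0.3500 = 0.4929
Terminal stock prices: S_uuu = 185.5, S_uud = 133.6, S_udd = 96.19, S_ddd = 69.26
Terminal payoffs (K − S): max(-110.5, 0) = 0, max(-58.59, 0) = 0, max(-21.19, 0) = 0, max(5.745, 0) = 5.745
Node uu (S = 148.4): continuation = e^(−0.07)·[0.4929·0.0000 + 0.5071·0.0000] = 0.0000; exercise value = 0.0000 ≤ continuation, so V_uu = 0.0000
Node ud (S = 106.9): continuation = e^(−0.07)·[0.4929·0.0000 + 0.5071·0.0000] = 0.0000; exercise value = 0.0000 ≤ continuation, so V_ud = 0.0000
Node dd (S = 76.95): continuation = e^(−0.07)·[0.4929·0.0000 + 0.5071·5.7450] = 2.7164; exercise value = 0.0000 ≤ continuation, so V_dd = 2.7164
Node u (S = 118.8): continuation = e^(−0.07)·[0.4929·0.0000 + 0.5071·0.0000] = 0.0000; exercise value = 0.0000 ≤ continuation, so V_u = 0.0000
Node d (S = 85.5): continuation = e^(−0.07)·[0.4929·0.0000 + 0.5071·2.7164] = 1.2844; exercise value = 0.0000 ≤ continuation, so V_d = 1.2844
Node 0 (S = 95): continuation = e^(−0.07)·[0.4929·0.0000 + 0.5071·1.2844] = 0.6073; exercise value = 0.0000 ≤ continuation, so V_0 = 0.6073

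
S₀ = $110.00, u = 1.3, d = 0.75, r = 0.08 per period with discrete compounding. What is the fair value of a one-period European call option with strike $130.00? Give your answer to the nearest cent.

Risk-neutral probability p = (1 + 0.08 − 0.75)/(1.3 − 0.75) = 0.3300/0.5500 = 0.6000
Terminal stock prices: S_u = 143, S_d = 82.5
Terminal payoffs (S − K): max(13, 0) = 13, max(-47.5, 0) = 0
Node 0 (S = 110): V_0 = 1/1.08·[0.6000·13.0000 + 0.4000·0.0000] = 7.2222

$7.22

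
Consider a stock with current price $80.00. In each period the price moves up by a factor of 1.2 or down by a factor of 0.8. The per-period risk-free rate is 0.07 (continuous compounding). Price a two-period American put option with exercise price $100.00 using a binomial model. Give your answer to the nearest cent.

$20.00

Risk-neutral probability p = (e^0.07 − 0.8)/(1.2 − 0.8) = 0.2725/0.4000 = 0.6813
Terminal stock prices: S_uu = 115.2, S_ud = 76.8, S_dd = 51.2
Terminal payoffs (K − S): max(-15.2, 0) = 0, max(23.2, 0) = 23.2, max(48.8, 0) = 48.8
Node u (S = 96): continuation = e^(−0.07)·[0.6813·0.0000 + 0.3187·23.2000] = 6.8946; exercise value = 4.0000 ≤ continuation, so V_u = 6.8946
Node d (S = 64): continuation = e^(−0.07)·[0.6813·23.2000 + 0.3187·48.8000] = 29.2394; exercise value = 36.0000 > continuation, so V_d = 36.0000 (exercise)
Node 0 (S = 80): continuation = e^(−0.07)·[0.6813·6.8946 + 0.3187·36.0000] = 15.0781; exercise value = 20.0000 > continuation, so V_0 = 20.0000 (exercise)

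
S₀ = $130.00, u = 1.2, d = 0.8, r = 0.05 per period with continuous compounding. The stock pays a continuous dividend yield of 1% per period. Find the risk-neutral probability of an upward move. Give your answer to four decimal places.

Per-period risk-free factor R = e^0.05 = 1.0513; dividend-adjusted growth = e^(0.05−0.01) = 1.0408.
Risk-neutral probability p = (1.0408 − 0.8)/(1.2 − 0.8) = 0.2408/0.4000 = 0.6020

p = 0.6020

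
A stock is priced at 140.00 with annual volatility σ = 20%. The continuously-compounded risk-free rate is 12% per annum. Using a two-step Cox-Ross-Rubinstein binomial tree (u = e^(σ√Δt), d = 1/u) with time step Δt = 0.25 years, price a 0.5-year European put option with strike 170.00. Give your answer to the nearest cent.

CRR parameters: u = e^(σ√Δt) = e^(0.2·√0.25) = 1.1052, d = 1/u = 0.9048
Per-period rate: rΔt = 0.12·0.25 = 0.03, so R = e^0.03 = 1.0305
Risk-neutral probability p = (e^0.03 − 0.9048)/(1.1052 − 0.9048) = 0.1256/0.2003 = 0.6270
Terminal stock prices: S_uu = 171, S_ud = 140, S_dd = 114.6
Terminal payoffs (K − S): max(-0.9964, 0) = 0, max(30, 0) = 30, max(55.38, 0) = 55.38
Node u (S = 154.7): V_u = e^(−0.03)·[0.6270·0.0000 + 0.3730·30.0000] = 10.8581
Node d (S = 126.7): V_d = e^(−0.03)·[0.6270·30.0000 + 0.3730·55.3777] = 38.2985
Node 0 (S = 140): V_0 = e^(−0.03)·[0.6270·10.8581 + 0.3730·38.2985] = 20.4689

20.47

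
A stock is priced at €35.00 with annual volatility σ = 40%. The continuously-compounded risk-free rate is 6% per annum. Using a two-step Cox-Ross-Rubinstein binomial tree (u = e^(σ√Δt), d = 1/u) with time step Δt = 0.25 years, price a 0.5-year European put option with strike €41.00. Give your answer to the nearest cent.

CRR parameters: u = e^(σ√Δt) = e^(0.4·√0.25) = 1.2214, d = 1/u = 0.8187
Per-period rate: rΔt = 0.06·0.25 = 0.015, so R = e^0.015 = 1.0151
Risk-neutral probability p = (e^0.015 − 0.8187)/(1.2214 − 0.8187) = 0.1964/0.4027 = 0.4877
Terminal stock prices: S_uu = 52.21, S_ud = 35, S_dd = 23.46
Terminal payoffs (K − S): max(-11.21, 0) = 0, max(6, 0) = 6, max(17.54, 0) = 17.54
Node u (S = 42.75): V_u = e^(−0.015)·[0.4877·0.0000 + 0.5123·6.0000] = 3.0280
Node d (S = 28.66): V_d = e^(−0.015)·[0.4877·6.0000 + 0.5123·17.5388] = 11.7340
Node 0 (S = 35): V_0 = e^(−0.015)·[0.4877·3.0280 + 0.5123·11.7340] = 7.3766

€7.38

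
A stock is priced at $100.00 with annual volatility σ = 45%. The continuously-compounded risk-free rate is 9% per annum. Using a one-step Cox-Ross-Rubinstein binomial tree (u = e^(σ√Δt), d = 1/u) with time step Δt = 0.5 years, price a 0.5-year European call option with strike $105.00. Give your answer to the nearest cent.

CRR parameters: u = e^(σ√Δt) = e^(0.45·√0.5) = 1.3746, d = 1/u = 0.7275
Per-period rate: rΔt = 0.09·0.5 = 0.045, so R = e^0.045 = 1.0460
Risk-neutral probability p = (e^0.045 − 0.7275)/(1.3746 − 0.7275) = 0.3186/0.6472 = 0.4922
Terminal stock prices: S_u = 137.5, S_d = 72.75
Terminal payoffs (S − K): max(32.46, 0) = 32.46, max(-32.25, 0) = 0
Node 0 (S = 100): V_0 = e^(−0.045)·[0.4922·32.4648 + 0.5078·0.0000] = 15.2771

$15.28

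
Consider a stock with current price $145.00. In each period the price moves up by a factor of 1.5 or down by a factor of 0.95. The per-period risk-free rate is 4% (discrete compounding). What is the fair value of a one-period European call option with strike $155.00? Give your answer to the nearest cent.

$9.83

Risk-neutral probability p = (1 + 0.04 − 0.95)/(1.5 − 0.95) = 0.0900/0.5500 = 0.1636
Terminal stock prices: S_u = 217.5, S_d = 137.8
Terminal payoffs (S − K): max(62.5, 0) = 62.5, max(-17.25, 0) = 0
Node 0 (S = 145): V_0 = 1/1.04·[0.1636·62.5000 + 0.8364·0.0000] = 9.8339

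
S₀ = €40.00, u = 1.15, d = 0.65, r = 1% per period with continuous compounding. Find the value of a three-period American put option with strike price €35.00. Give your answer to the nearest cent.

Risk-neutral probability p = (e^0.01 − 0.65)/(1.15 − 0.65) = 0.3601/0.5000 = 0.7201
Terminal stock prices: S_uuu = 60.83, S_uud = 34.38, S_udd = 19.44, S_ddd = 10.98
Terminal payoffs (K − S): max(-25.83, 0) = 0, max(0.615, 0) = 0.615, max(15.56, 0) = 15.56, max(24.02, 0) = 24.02
Node uu (S = 52.9): continuation = e^(−0.01)·[0.7201·0.0000 + 0.2799·0.6150] = 0.1704; exercise value = 0.0000 ≤ continuation, so V_uu = 0.1704
Node ud (S = 29.9): continuation = e^(−0.01)·[0.7201·0.6150 + 0.2799·15.5650] = 4.7517; exercise value = 5.1000 > continuation, so V_ud = 5.1000 (exercise)
Node dd (S = 16.9): continuation = e^(−0.01)·[0.7201·15.5650 + 0.2799·24.0150] = 17.7517; exercise value = 18.1000 > continuation, so V_dd = 18.1000 (exercise)
Node u (S = 46): continuation = e^(−0.01)·[0.7201·0.1704 + 0.2799·5.1000] = 1.5348; exercise value = 0.0000 ≤ continuation, so V_u = 1.5348
Node d (S = 26): continuation = e^(−0.01)·[0.7201·5.1000 + 0.2799·18.1000] = 8.6517; exercise value = 9.0000 > continuation, so V_d = 9.0000 (exercise)
Node 0 (S = 40): continuation = e^(−0.01)·[0.7201·1.5348 + 0.2799·9.0000] = 3.5882; exercise value = 0.0000 ≤ continuation, so V_0 = 3.5882

€3.59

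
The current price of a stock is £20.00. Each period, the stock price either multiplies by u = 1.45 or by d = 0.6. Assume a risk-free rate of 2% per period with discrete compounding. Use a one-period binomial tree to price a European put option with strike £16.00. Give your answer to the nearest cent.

Risk-neutral probability p = (1 + 0.02 − 0.6)/(1.45 − 0.6) = 0.4200/0.8500 = 0.4941
Terminal stock prices: S_u = 29, S_d = 12
Terminal payoffs (K − S): max(-13, 0) = 0, max(4, 0) = 4
Node 0 (S = 20): V_0 = 1/1.02·[0.4941·0.0000 + 0.5059·4.0000] = 1.9839

£1.98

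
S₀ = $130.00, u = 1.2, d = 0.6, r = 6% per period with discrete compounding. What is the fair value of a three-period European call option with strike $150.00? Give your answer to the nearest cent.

$28.24

Risk-neutral probability p = (1 + 0.06 − 0.6)/(1.2 − 0.6) = 0.4600/0.6000 = 0.7667
Terminal stock prices: S_uuu = 224.6, S_uud = 112.3, S_udd = 56.16, S_ddd = 28.08
Terminal payoffs (S − K): max(74.64, 0) = 74.64, max(-37.68, 0) = 0, max(-93.84, 0) = 0, max(-121.9, 0) = 0
Node uu (S = 187.2): V_uu = 1/1.06·[0.7667·74.6400 + 0.2333·0.0000] = 53.9849
Node ud (S = 93.6): V_ud = 1/1.06·[0.7667·0.0000 + 0.2333·0.0000] = 0.0000
Node dd (S = 46.8): V_dd = 1/1.06·[0.7667·0.0000 + 0.2333·0.0000] = 0.0000
Node u (S = 156): V_u = 1/1.06·[0.7667·53.9849 + 0.2333·0.0000] = 39.0457
Node d (S = 78): V_d = 1/1.06·[0.7667·0.0000 + 0.2333·0.0000] = 0.0000
Node 0 (S = 130): V_0 = 1/1.06·[0.7667·39.0457 + 0.2333·0.0000] = 28.2406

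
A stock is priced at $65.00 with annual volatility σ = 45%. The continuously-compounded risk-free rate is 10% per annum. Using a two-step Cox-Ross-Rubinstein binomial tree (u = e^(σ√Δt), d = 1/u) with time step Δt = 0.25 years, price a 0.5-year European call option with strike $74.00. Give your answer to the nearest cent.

$6.64

CRR parameters: u = e^(σ√Δt) = e^(0.45·√0.25) = 1.2523, d = 1/u = 0.7985
Per-period rate: rΔt = 0.1·0.25 = 0.025, so R = e^0.025 = 1.0253
Risk-neutral probability p = (e^0.025 − 0.7985)/(1.2523 − 0.7985) = 0.2268/0.4538 = 0.4998
Terminal stock prices: S_uu = 101.9, S_ud = 65, S_dd = 41.45
Terminal payoffs (S − K): max(27.94, 0) = 27.94, max(-9, 0) = 0, max(-32.55, 0) = 0
Node u (S = 81.4): V_u = e^(−0.025)·[0.4998·27.9403 + 0.5002·0.0000] = 13.6190
Node d (S = 51.9): V_d = e^(−0.025)·[0.4998·0.0000 + 0.5002·0.0000] = 0.0000
Node 0 (S = 65): V_0 = e^(−0.025)·[0.4998·13.6190 + 0.5002·0.0000] = 6.6383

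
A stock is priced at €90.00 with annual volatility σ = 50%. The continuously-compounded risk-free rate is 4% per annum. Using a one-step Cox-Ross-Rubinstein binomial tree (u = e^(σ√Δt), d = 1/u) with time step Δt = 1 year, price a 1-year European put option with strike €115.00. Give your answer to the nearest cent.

€33.86

CRR parameters: u = e^(σ√Δt) = e^(0.5·√1) = 1.6487, d = 1/u = 0.6065
Per-period rate: rΔt = 0.04·1 = 0.04, so R = e^0.04 = 1.0408
Risk-neutral probability p = (e^0.04 − 0.6065)/(1.6487 − 0.6065) = 0.4343/1.0422 = 0.4167
Terminal stock prices: S_u = 148.4, S_d = 54.59
Terminal payoffs (K − S): max(-33.38, 0) = 0, max(60.41, 0) = 60.41
Node 0 (S = 90): V_0 = e^(−0.04)·[0.4167·0.0000 + 0.5833·60.4122] = 33.8568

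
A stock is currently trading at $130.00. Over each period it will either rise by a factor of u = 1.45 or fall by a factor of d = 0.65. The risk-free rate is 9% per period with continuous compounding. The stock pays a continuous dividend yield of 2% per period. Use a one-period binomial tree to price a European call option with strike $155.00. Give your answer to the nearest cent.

$16.17

Per-period risk-free factor R = e^0.09 = 1.0942; dividend-adjusted growth = e^(0.09−0.02) = 1.0725.
Risk-neutral probability p = (1.0725 − 0.65)/(1.45 − 0.65) = 0.4225/0.8000 = 0.5281
Terminal stock prices: S_u = 188.5, S_d = 84.5
Terminal payoffs (S − K): max(33.5, 0) = 33.5, max(-70.5, 0) = 0
Node 0 (S = 130): V_0 = e^(−0.09)·[0.5281·33.5000 + 0.4719·0.0000] = 16.1698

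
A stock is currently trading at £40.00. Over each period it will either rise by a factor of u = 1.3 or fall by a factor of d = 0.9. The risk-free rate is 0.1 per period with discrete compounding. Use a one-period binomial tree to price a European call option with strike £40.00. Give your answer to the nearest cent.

£5.45

Risk-neutral probability p = (1 + 0.1 − 0.9)/(1.3 − 0.9) = 0.2000/0.4000 = 0.5000
Terminal stock prices: S_u = 52, S_d = 36
Terminal payoffs (S − K): max(12, 0) = 12, max(-4, 0) = 0
Node 0 (S = 40): V_0 = 1/1.1·[0.5000·12.0000 + 0.5000·0.0000] = 5.4545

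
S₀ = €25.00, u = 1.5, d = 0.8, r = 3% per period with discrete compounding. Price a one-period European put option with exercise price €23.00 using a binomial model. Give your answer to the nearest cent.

Risk-neutral probability p = (1 + 0.03 − 0.8)/(1.5 − 0.8) = 0.2300/0.7000 = 0.3286
Terminal stock prices: S_u = 37.5, S_d = 20
Terminal payoffs (K − S): max(-14.5, 0) = 0, max(3, 0) = 3
Node 0 (S = 25): V_0 = 1/1.03·[0.3286·0.0000 + 0.6714·3.0000] = 1.9556

€1.96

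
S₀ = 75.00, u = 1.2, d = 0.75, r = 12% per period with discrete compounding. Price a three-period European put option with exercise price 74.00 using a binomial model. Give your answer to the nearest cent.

1.47

Risk-neutral probability p = (1 + 0.12 − 0.75)/(1.2 − 0.75) = 0.3700/0.4500 = 0.8222
Terminal stock prices: S_uuu = 129.6, S_uud = 81, S_udd = 50.62, S_ddd = 31.64
Terminal payoffs (K − S): max(-55.6, 0) = 0, max(-7, 0) = 0, max(23.38, 0) = 23.38, max(42.36, 0) = 42.36
Node uu (S = 108): V_uu = 1/1.12·[0.8222·0.0000 + 0.1778·0.0000] = 0.0000
Node ud (S = 67.5): V_ud = 1/1.12·[0.8222·0.0000 + 0.1778·23.3750] = 3.7103
Node dd (S = 42.19): V_dd = 1/1.12·[0.8222·23.3750 + 0.1778·42.3594] = 23.8839
Node u (S = 90): V_u = 1/1.12·[0.8222·0.0000 + 0.1778·3.7103] = 0.5889
Node d (S = 56.25): V_d = 1/1.12·[0.8222·3.7103 + 0.1778·23.8839] = 6.5149
Node 0 (S = 75): V_0 = 1/1.12·[0.8222·0.5889 + 0.1778·6.5149] = 1.4665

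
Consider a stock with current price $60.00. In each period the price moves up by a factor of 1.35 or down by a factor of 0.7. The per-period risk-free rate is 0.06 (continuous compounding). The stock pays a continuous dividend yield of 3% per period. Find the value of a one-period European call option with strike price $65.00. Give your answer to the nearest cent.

Per-period risk-free factor R = e^0.06 = 1.0618; dividend-adjusted growth = e^(0.06−0.03) = 1.0305.
Risk-neutral probability p = (1.0305 − 0.7)/(1.35 − 0.7) = 0.3305/0.6500 = 0.5084
Terminal stock prices: S_u = 81, S_d = 42
Terminal payoffs (S − K): max(16, 0) = 16, max(-23, 0) = 0
Node 0 (S = 60): V_0 = e^(−0.06)·[0.5084·16.0000 + 0.4916·0.0000] = 7.6606

$7.66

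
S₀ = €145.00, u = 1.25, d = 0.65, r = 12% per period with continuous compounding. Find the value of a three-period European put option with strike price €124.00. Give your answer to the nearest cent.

Risk-neutral probability p = (e^0.12 − 0.65)/(1.25 − 0.65) = 0.4775/0.6000 = 0.7958
Terminal stock prices: S_uuu = 283.2, S_uud = 147.3, S_udd = 76.58, S_ddd = 39.82
Terminal payoffs (K − S): max(-159.2, 0) = 0, max(-23.27, 0) = 0, max(47.42, 0) = 47.42, max(84.18, 0) = 84.18
Node uu (S = 226.6): V_uu = e^(−0.12)·[0.7958·0.0000 + 0.2042·0.0000] = 0.0000
Node ud (S = 117.8): V_ud = e^(−0.12)·[0.7958·0.0000 + 0.2042·47.4219] = 8.5874
Node dd (S = 61.26): V_dd = e^(−0.12)·[0.7958·47.4219 + 0.2042·84.1794] = 48.7156
Node u (S = 181.2): V_u = e^(−0.12)·[0.7958·0.0000 + 0.2042·8.5874] = 1.5550
Node d (S = 94.25): V_d = e^(−0.12)·[0.7958·8.5874 + 0.2042·48.7156] = 14.8829
Node 0 (S = 145): V_0 = e^(−0.12)·[0.7958·1.5550 + 0.2042·14.8829] = 3.7927

€3.79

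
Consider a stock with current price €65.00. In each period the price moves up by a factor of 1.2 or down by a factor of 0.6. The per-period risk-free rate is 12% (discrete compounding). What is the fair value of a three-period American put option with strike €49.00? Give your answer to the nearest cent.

Risk-neutral probability p = (1 + 0.12 − 0.6)/(1.2 − 0.6) = 0.5200/0.6000 = 0.8667
Terminal stock prices: S_uuu = 112.3, S_uud = 56.16, S_udd = 28.08, S_ddd = 14.04
Terminal payoffs (K − S): max(-63.32, 0) = 0, max(-7.16, 0) = 0, max(20.92, 0) = 20.92, max(34.96, 0) = 34.96
Node uu (S = 93.6): continuation = 1/1.12·[0.8667·0.0000 + 0.1333·0.0000] = 0.0000; exercise value = 0.0000 ≤ continuation, so V_uu = 0.0000
Node ud (S = 46.8): continuation = 1/1.12·[0.8667·0.0000 + 0.1333·20.9200] = 2.4905; exercise value = 2.2000 ≤ continuation, so V_ud = 2.4905
Node dd (S = 23.4): continuation = 1/1.12·[0.8667·20.9200 + 0.1333·34.9600] = 20.3500; exercise value = 25.6000 > continuation, so V_dd = 25.6000 (exercise)
Node u (S = 78): continuation = 1/1.12·[0.8667·0.0000 + 0.1333·2.4905] = 0.2965; exercise value = 0.0000 ≤ continuation, so V_u = 0.2965
Node d (S = 39): continuation = 1/1.12·[0.8667·2.4905 + 0.1333·25.6000] = 4.9748; exercise value = 10.0000 > continuation, so V_d = 10.0000 (exercise)
Node 0 (S = 65): continuation = 1/1.12·[0.8667·0.2965 + 0.1333·10.0000] = 1.4199; exercise value = 0.0000 ≤ continuation, so V_0 = 1.4199

€1.42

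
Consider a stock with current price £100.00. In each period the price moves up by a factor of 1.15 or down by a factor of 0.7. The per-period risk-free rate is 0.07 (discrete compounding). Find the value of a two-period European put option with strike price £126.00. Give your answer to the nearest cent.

Risk-neutral probability p = (1 + 0.07 − 0.7)/(1.15 − 0.7) = 0.3700/0.4500 = 0.8222
Terminal stock prices: S_uu = 132.2, S_ud = 80.5, S_dd = 49
Terminal payoffs (K − S): max(-6.25, 0) = 0, max(45.5, 0) = 45.5, max(77, 0) = 77
Node u (S = 115): V_u = 1/1.07·[0.8222·0.0000 + 0.1778·45.5000] = 7.5597
Node d (S = 70): V_d = 1/1.07·[0.8222·45.5000 + 0.1778·77.0000] = 47.7570
Node 0 (S = 100): V_0 = 1/1.07·[0.8222·7.5597 + 0.1778·47.7570] = 13.7438

£13.74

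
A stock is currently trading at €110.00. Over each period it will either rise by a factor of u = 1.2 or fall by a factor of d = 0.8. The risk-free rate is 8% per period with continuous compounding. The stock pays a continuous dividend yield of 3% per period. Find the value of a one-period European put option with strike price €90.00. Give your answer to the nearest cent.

Per-period risk-free factor R = e^0.08 = 1.0833; dividend-adjusted growth = e^(0.08−0.03) = 1.0513.
Risk-neutral probability p = (1.0513 − 0.8)/(1.2 − 0.8) = 0.2513/0.4000 = 0.6282
Terminal stock prices: S_u = 132, S_d = 88
Terminal payoffs (K − S): max(-42, 0) = 0, max(2, 0) = 2
Node 0 (S = 110): V_0 = e^(−0.08)·[0.6282·0.0000 + 0.3718·2.0000] = 0.6865

€0.69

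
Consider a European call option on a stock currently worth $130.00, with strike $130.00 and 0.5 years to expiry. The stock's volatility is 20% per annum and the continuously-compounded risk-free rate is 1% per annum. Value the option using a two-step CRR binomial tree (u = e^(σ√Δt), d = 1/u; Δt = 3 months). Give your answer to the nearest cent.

$6.81

CRR parameters: u = e^(σ√Δt) = e^(0.2·√0.25) = 1.1052, d = 1/u = 0.9048
Per-period rate: rΔt = 0.01·0.25 = 0.0025, so R = e^0.0025 = 1.0025
Risk-neutral probability p = (e^0.0025 − 0.9048)/(1.1052 − 0.9048) = 0.0977/0.2003 = 0.4875
Terminal stock prices: S_uu = 158.8, S_ud = 130, S_dd = 106.4
Terminal payoffs (S − K): max(28.78, 0) = 28.78, max(0, 0) = 0, max(-23.57, 0) = 0
Node u (S = 143.7): V_u = e^(−0.0025)·[0.4875·28.7824 + 0.5125·0.0000] = 13.9968
Node d (S = 117.6): V_d = e^(−0.0025)·[0.4875·0.0000 + 0.5125·0.0000] = 0.0000
Node 0 (S = 130): V_0 = e^(−0.0025)·[0.4875·13.9968 + 0.5125·0.0000] = 6.8066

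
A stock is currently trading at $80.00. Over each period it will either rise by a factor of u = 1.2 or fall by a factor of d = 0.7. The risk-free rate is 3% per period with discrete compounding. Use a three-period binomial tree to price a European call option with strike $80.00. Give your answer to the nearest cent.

Risk-neutral probability p = (1 + 0.03 − 0.7)/(1.2 − 0.7) = 0.3300/0.5000 = 0.6600
Terminal stock prices: S_uuu = 138.2, S_uud = 80.64, S_udd = 47.04, S_ddd = 27.44
Terminal payoffs (S − K): max(58.24, 0) = 58.24, max(0.64, 0) = 0.64, max(-32.96, 0) = 0, max(-52.56, 0) = 0
Node uu (S = 115.2): V_uu = 1/1.03·[0.6600·58.2400 + 0.3400·0.6400] = 37.5301
Node ud (S = 67.2): V_ud = 1/1.03·[0.6600·0.6400 + 0.3400·0.0000] = 0.4101
Node dd (S = 39.2): V_dd = 1/1.03·[0.6600·0.0000 + 0.3400·0.0000] = 0.0000
Node u (S = 96): V_u = 1/1.03·[0.6600·37.5301 + 0.3400·0.4101] = 24.1838
Node d (S = 56): V_d = 1/1.03·[0.6600·0.4101 + 0.3400·0.0000] = 0.2628
Node 0 (S = 80): V_0 = 1/1.03·[0.6600·24.1838 + 0.3400·0.2628] = 15.5831

$15.58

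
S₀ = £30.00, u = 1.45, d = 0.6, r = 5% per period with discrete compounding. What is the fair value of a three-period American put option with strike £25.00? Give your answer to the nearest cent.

£4.74

Risk-neutral probability p = (1 + 0.05 − 0.6)/(1.45 − 0.6) = 0.4500/0.8500 = 0.5294
Terminal stock prices: S_uuu = 91.46, S_uud = 37.84, S_udd = 15.66, S_ddd = 6.48
Terminal payoffs (K − S): max(-66.46, 0) = 0, max(-12.84, 0) = 0, max(9.34, 0) = 9.34, max(18.52, 0) = 18.52
Node uu (S = 63.08): continuation = 1/1.05·[0.5294·0.0000 + 0.4706·0.0000] = 0.0000; exercise value = 0.0000 ≤ continuation, so V_uu = 0.0000
Node ud (S = 26.1): continuation = 1/1.05·[0.5294·0.0000 + 0.4706·9.3400] = 4.1860; exercise value = 0.0000 ≤ continuation, so V_ud = 4.1860
Node dd (S = 10.8): continuation = 1/1.05·[0.5294·9.3400 + 0.4706·18.5200] = 13.0095; exercise value = 14.2000 > continuation, so V_dd = 14.2000 (exercise)
Node u (S = 43.5): continuation = 1/1.05·[0.5294·0.0000 + 0.4706·4.1860] = 1.8761; exercise value = 0.0000 ≤ continuation, so V_u = 1.8761
Node d (S = 18): continuation = 1/1.05·[0.5294·4.1860 + 0.4706·14.2000] = 8.4747; exercise value = 7.0000 ≤ continuation, so V_d = 8.4747
Node 0 (S = 30): continuation = 1/1.05·[0.5294·1.8761 + 0.4706·8.4747] = 4.7441; exercise value = 0.0000 ≤ continuation, so V_0 = 4.7441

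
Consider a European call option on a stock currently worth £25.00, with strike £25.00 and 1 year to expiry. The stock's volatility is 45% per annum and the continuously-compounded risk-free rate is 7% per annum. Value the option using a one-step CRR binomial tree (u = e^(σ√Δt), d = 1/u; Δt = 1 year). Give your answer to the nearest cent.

CRR parameters: u = e^(σ√Δt) = e^(0.45·√1) = 1.5683, d = 1/u = 0.6376
Per-period rate: rΔt = 0.07·1 = 0.07, so R = e^0.07 = 1.0725
Risk-neutral probability p = (e^0.07 − 0.6376)/(1.5683 − 0.6376) = 0.4349/0.9307 = 0.4673
Terminal stock prices: S_u = 39.21, S_d = 15.94
Terminal payoffs (S − K): max(14.21, 0) = 14.21, max(-9.059, 0) = 0
Node 0 (S = 25): V_0 = e^(−0.07)·[0.4673·14.2078 + 0.5327·0.0000] = 6.1900

£6.19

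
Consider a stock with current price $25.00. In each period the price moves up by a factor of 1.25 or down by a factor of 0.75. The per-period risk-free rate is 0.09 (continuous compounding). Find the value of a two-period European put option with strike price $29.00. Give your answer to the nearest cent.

$3.21

Risk-neutral probability p = (e^0.09 − 0.75)/(1.25 − 0.75) = 0.3442/0.5000 = 0.6883
Terminal stock prices: S_uu = 39.06, S_ud = 23.44, S_dd = 14.06
Terminal payoffs (K − S): max(-10.06, 0) = 0, max(5.562, 0) = 5.562, max(14.94, 0) = 14.94
Node u (S = 31.25): V_u = e^(−0.09)·[0.6883·0.0000 + 0.3117·5.5625] = 1.5844
Node d (S = 18.75): V_d = e^(−0.09)·[0.6883·5.5625 + 0.3117·14.9375] = 7.7540
Node 0 (S = 25): V_0 = e^(−0.09)·[0.6883·1.5844 + 0.3117·7.7540] = 3.2053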